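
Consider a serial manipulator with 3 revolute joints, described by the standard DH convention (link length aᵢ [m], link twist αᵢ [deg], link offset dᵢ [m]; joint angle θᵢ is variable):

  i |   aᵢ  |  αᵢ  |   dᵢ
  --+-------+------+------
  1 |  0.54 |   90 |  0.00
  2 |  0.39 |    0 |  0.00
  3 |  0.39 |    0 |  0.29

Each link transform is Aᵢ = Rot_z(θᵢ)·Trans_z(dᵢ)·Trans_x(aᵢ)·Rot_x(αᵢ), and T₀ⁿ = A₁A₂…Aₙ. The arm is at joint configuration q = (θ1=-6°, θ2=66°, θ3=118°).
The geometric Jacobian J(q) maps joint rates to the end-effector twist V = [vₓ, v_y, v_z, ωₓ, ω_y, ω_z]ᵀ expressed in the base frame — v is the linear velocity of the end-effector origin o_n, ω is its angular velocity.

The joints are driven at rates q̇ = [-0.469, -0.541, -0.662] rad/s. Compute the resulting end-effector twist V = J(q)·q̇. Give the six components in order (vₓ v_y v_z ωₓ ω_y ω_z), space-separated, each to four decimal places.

0.0087 -0.1469 0.3822 0.1257 1.1964 -0.4690

o_n = [0.2776, -0.3208, 0.3291]
J₁: ẑ×o_n = [0.3208, 0.2776, -0.0000], ω = ẑ
J2: z=[-0.1045, -0.9945, 0.0000] o=[0.5370, -0.0564, 0.0000] → [-0.3273, 0.0344, -0.2304, -0.1045, -0.9945, 0.0000]
J3: z=[-0.1045, -0.9945, 0.0000] o=[0.6948, -0.0730, 0.3563] → [0.0271, -0.0028, -0.3890, -0.1045, -0.9945, 0.0000]
V = J·q̇ = [0.0087, -0.1469, 0.3822, 0.1257, 1.1964, -0.4690]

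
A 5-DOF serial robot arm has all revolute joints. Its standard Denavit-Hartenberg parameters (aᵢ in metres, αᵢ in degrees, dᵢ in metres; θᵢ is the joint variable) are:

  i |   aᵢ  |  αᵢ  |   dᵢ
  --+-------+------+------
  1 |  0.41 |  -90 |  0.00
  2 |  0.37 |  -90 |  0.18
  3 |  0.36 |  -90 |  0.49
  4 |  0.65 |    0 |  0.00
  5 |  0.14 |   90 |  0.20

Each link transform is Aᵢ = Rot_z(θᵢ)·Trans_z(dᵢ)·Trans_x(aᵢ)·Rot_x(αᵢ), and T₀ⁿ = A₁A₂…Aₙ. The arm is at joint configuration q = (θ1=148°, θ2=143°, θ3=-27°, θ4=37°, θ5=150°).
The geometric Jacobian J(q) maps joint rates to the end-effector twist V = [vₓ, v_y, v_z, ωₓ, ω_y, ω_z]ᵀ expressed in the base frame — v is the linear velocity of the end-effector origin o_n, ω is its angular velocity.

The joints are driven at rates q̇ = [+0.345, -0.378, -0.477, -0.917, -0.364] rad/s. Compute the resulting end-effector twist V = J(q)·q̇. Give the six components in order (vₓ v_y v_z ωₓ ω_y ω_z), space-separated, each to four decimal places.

o_n = [0.2912, -0.5803, -0.5817]
J₁: ẑ×o_n = [0.5803, 0.2912, -0.0000], ω = ẑ
J2: z=[-0.5299, -0.8480, 0.0000] o=[-0.3477, 0.2173, 0.0000] → [0.4933, -0.3082, 0.9644, -0.5299, -0.8480, 0.0000]
J3: z=[0.5104, -0.3189, 0.7986] o=[-0.1925, -0.0920, -0.2227] → [0.5045, 0.5695, -0.0950, 0.5104, -0.3189, 0.7986]
J4: z=[0.7796, 0.5635, -0.2732] o=[0.1882, -0.5226, -0.0244] → [-0.3298, 0.4063, -0.1030, 0.7796, 0.5635, -0.2732]
J5: z=[0.7796, 0.5635, -0.2732] o=[0.1770, -0.7934, -0.6151] → [0.0771, -0.0573, 0.1018, 0.7796, 0.5635, -0.2732]
V = J·q̇ = [0.0475, -0.4064, -0.2619, -1.0419, -0.2491, 0.3140]

0.0475 -0.4064 -0.2619 -1.0419 -0.2491 0.3140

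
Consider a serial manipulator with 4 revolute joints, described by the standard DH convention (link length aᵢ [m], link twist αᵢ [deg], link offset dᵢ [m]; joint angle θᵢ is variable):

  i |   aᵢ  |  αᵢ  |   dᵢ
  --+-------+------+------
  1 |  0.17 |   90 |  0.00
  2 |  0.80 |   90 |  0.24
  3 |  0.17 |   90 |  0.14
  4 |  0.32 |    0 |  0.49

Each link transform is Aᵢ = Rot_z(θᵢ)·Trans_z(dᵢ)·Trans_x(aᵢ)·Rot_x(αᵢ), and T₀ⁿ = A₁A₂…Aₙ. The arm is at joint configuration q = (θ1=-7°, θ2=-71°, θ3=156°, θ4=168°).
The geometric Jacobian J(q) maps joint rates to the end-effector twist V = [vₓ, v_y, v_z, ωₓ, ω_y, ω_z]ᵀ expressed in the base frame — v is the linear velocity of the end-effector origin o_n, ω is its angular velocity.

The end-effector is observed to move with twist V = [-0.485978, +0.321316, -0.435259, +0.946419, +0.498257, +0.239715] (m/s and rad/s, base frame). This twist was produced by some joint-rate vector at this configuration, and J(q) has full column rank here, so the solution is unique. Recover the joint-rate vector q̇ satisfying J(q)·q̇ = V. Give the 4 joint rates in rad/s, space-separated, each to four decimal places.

o_n = [0.2633, -0.6665, -1.1356]
J₁: ẑ×o_n = [0.6665, 0.2633, -0.0000], ω = ẑ
J2: z=[-0.1219, -0.9925, 0.0000] o=[0.1687, -0.0207, 0.0000] → [1.1272, -0.1384, 0.1726, -0.1219, -0.9925, 0.0000]
J3: z=[-0.9385, 0.1152, -0.3256] o=[0.3980, -0.2907, -0.7564] → [-0.1661, -0.3120, 0.3683, -0.9385, 0.1152, -0.3256]
J4: z=[0.0201, -0.9229, -0.3846] o=[0.2080, -0.3370, -0.6552] → [0.3167, -0.0116, 0.0444, 0.0201, -0.9229, -0.3846]
q̇ = J⁺·V = [-0.1480, -0.4290, -0.9570, -0.1980]

-0.1480 -0.4290 -0.9570 -0.1980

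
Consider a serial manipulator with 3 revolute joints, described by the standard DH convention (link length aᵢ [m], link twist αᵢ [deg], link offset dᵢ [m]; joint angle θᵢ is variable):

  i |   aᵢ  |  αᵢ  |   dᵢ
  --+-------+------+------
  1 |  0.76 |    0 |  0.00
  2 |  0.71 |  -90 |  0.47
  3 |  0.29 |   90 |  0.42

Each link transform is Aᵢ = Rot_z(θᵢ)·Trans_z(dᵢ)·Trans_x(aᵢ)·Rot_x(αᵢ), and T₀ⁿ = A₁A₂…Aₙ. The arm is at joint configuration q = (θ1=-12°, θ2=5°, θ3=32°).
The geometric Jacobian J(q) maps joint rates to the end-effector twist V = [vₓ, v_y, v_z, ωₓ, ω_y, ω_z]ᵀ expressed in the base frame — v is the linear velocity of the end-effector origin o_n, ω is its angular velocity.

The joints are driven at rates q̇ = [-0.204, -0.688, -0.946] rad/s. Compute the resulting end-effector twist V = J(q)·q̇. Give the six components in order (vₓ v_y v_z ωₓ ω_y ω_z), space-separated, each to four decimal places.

o_n = [1.7434, 0.1424, 0.3163]
J₁: ẑ×o_n = [-0.1424, 1.7434, 0.0000], ω = ẑ
J2: z=[0.0000, 0.0000, 1.0000] o=[0.7434, -0.1580, 0.0000] → [-0.3004, 1.0000, 0.0000, 0.0000, 0.0000, 1.0000]
J3: z=[0.1219, 0.9925, 0.0000] o=[1.4481, -0.2445, 0.4700] → [-0.1525, 0.0187, -0.2459, 0.1219, 0.9925, 0.0000]
V = J·q̇ = [0.3800, -1.0614, 0.2327, -0.1153, -0.9389, -0.8920]

0.3800 -1.0614 0.2327 -0.1153 -0.9389 -0.8920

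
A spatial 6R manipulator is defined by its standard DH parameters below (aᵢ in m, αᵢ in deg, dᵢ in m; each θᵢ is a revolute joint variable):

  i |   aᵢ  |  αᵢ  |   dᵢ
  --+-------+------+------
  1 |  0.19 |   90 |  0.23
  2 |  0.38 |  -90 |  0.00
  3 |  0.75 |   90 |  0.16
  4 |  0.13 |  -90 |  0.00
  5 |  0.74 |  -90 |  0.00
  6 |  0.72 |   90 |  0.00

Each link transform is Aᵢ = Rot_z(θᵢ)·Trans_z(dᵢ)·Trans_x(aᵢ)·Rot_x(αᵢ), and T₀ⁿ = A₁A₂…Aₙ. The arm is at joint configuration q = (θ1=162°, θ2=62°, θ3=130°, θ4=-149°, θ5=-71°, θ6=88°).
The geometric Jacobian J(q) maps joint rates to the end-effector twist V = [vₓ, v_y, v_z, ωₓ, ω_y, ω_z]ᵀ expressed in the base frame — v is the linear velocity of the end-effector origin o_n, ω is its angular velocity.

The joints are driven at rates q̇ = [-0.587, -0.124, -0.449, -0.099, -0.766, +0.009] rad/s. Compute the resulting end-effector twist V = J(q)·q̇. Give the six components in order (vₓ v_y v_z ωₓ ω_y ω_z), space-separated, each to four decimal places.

-0.1956 -0.1728 0.2098 0.1672 0.2078 -0.3325

o_n = [-0.2504, -0.4514, 1.2970]
J₁: ẑ×o_n = [0.4514, -0.2504, 0.0000], ω = ẑ
J2: z=[0.3090, 0.9511, 0.0000] o=[-0.1807, 0.0587, 0.2300] → [1.0147, -0.3297, -0.0913, 0.3090, 0.9511, 0.0000]
J3: z=[0.8397, -0.2728, 0.4695] o=[-0.3504, 0.1138, 0.5655] → [0.0658, -0.5673, -0.4474, 0.8397, -0.2728, 0.4695]
J4: z=[-0.5407, -0.5002, 0.6764] o=[-0.1783, -0.5462, 0.2150] → [-0.6053, 0.5362, -0.0873, -0.5407, -0.5002, 0.6764]
J5: z=[-0.6939, -0.1894, -0.6947] o=[-0.2401, -0.4363, 0.2468] → [-0.2094, 0.7359, 0.0085, -0.6939, -0.1894, -0.6947]
J6: z=[-0.2737, 0.9618, 0.0111] o=[-0.7330, -0.5827, 0.7790] → [0.4967, 0.1471, -0.5000, -0.2737, 0.9618, 0.0111]
V = J·q̇ = [-0.1956, -0.1728, 0.2098, 0.1672, 0.2078, -0.3325]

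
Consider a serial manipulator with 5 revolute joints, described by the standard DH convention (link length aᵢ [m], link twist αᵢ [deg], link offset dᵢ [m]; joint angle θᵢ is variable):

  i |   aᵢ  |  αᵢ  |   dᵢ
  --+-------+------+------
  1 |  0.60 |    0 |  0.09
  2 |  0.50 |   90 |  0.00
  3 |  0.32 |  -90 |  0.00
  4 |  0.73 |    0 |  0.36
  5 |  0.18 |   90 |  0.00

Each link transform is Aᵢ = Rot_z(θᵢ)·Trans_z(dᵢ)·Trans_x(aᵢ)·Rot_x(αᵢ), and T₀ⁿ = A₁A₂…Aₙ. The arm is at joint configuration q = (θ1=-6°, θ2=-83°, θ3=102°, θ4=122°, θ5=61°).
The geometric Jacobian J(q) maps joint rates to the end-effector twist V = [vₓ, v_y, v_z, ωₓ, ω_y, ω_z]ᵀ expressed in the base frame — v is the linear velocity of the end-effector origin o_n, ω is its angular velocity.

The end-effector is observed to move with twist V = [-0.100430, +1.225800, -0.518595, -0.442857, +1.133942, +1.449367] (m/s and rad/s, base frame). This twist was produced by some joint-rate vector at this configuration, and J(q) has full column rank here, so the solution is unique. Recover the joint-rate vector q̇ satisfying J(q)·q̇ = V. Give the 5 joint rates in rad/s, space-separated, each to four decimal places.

o_n = [1.2098, -0.2512, -0.2261]
J₁: ẑ×o_n = [0.2512, 1.2098, -0.0000], ω = ẑ
J2: z=[0.0000, 0.0000, 1.0000] o=[0.5967, -0.0627, 0.0900] → [0.1885, 0.6130, -0.0000, 0.0000, 0.0000, 1.0000]
J3: z=[-0.9998, -0.0175, 0.0000] o=[0.6054, -0.5626, 0.0900] → [0.0055, -0.3160, -0.3009, -0.9998, -0.0175, 0.0000]
J4: z=[-0.0171, 0.9780, -0.2079] o=[0.6043, -0.4961, 0.4030] → [-0.5643, -0.1366, -0.5963, -0.0171, 0.9780, -0.2079]
J5: z=[-0.0171, 0.9780, -0.2079] o=[1.2185, -0.2137, -0.0502] → [-0.1798, -0.0012, 0.0092, -0.0171, 0.9780, -0.2079]
q̇ = J⁺·V = [0.6930, 0.9990, 0.4230, 0.6640, 0.5030]

0.6930 0.9990 0.4230 0.6640 0.5030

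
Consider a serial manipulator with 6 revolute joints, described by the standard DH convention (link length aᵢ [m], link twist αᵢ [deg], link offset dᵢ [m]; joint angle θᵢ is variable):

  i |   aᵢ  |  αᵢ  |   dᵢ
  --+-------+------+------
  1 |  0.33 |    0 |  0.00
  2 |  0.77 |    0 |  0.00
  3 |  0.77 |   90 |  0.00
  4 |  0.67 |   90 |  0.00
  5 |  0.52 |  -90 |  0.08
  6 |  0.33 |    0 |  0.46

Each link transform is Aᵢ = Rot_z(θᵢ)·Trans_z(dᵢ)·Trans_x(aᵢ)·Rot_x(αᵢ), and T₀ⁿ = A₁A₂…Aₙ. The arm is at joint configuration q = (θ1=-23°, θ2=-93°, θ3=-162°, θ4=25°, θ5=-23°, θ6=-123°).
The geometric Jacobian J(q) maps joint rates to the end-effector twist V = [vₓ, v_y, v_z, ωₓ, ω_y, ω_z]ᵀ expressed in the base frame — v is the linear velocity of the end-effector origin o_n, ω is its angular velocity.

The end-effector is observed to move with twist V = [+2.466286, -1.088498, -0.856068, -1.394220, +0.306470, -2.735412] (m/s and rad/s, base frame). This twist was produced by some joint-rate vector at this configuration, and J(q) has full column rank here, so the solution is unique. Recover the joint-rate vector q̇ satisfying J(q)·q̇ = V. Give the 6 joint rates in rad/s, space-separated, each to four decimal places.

-0.8080 -0.9790 0.0620 -0.6510 0.9620 -0.8390

o_n = [0.5287, 1.0941, 0.1682]
J₁: ẑ×o_n = [-1.0941, 0.5287, 0.0000], ω = ẑ
J2: z=[0.0000, 0.0000, 1.0000] o=[0.3038, -0.1289, 0.0000] → [-1.2231, 0.2249, 0.0000, 0.0000, 0.0000, 1.0000]
J3: z=[0.0000, 0.0000, 1.0000] o=[-0.0338, -0.8210, 0.0000] → [-1.9151, 0.5625, 0.0000, 0.0000, 0.0000, 1.0000]
J4: z=[0.9903, -0.1392, 0.0000] o=[0.0734, -0.0585, 0.0000] → [-0.0234, -0.1665, 1.2048, 0.9903, -0.1392, 0.0000]
J5: z=[0.0588, 0.4185, -0.9063] o=[0.1579, 0.5428, 0.2832] → [0.4515, -0.3293, -0.1228, 0.0588, 0.4185, -0.9063]
J6: z=[0.9608, 0.2226, 0.1651] o=[0.0218, 1.0342, 0.4129] → [-0.0644, 0.3189, -0.0552, 0.9608, 0.2226, 0.1651]
q̇ = J⁺·V = [-0.8080, -0.9790, 0.0620, -0.6510, 0.9620, -0.8390]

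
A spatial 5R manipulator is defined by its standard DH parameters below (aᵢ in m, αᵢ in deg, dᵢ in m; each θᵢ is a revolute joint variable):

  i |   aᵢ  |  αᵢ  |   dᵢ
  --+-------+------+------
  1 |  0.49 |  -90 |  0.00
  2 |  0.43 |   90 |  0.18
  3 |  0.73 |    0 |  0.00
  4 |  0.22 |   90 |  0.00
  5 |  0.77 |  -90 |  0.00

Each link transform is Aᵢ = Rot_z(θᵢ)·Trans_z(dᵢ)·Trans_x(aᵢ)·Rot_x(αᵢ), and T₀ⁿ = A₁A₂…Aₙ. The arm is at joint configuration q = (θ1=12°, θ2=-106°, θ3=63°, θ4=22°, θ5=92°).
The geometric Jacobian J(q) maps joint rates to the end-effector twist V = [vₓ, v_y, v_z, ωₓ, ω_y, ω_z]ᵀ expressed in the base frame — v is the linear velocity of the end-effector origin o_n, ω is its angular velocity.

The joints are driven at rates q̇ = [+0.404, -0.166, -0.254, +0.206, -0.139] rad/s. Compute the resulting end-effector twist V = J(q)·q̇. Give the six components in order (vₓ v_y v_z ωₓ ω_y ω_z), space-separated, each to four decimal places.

-0.5098 -0.2780 0.0172 0.1145 -0.1330 0.2841

o_n = [-0.6667, 0.9040, 0.5360]
J₁: ẑ×o_n = [-0.9040, -0.6667, 0.0000], ω = ẑ
J2: z=[-0.2079, 0.9781, 0.0000] o=[0.4793, 0.1019, 0.0000] → [0.5243, 0.1114, 0.9542, -0.2079, 0.9781, 0.0000]
J3: z=[-0.9403, -0.1999, -0.2756] o=[0.3259, 0.2533, 0.4133] → [0.1548, 0.3889, -0.8102, -0.9403, -0.1999, -0.2756]
J4: z=[-0.9403, -0.1999, -0.2756] o=[0.1013, 0.8705, 0.7319] → [0.0484, 0.0275, -0.1849, -0.9403, -0.1999, -0.2756]
J5: z=[-0.2505, -0.1423, 0.9576] o=[0.0506, 1.0838, 0.7503] → [0.2027, -0.7406, -0.0571, -0.2505, -0.1423, 0.9576]
V = J·q̇ = [-0.5098, -0.2780, 0.0172, 0.1145, -0.1330, 0.2841]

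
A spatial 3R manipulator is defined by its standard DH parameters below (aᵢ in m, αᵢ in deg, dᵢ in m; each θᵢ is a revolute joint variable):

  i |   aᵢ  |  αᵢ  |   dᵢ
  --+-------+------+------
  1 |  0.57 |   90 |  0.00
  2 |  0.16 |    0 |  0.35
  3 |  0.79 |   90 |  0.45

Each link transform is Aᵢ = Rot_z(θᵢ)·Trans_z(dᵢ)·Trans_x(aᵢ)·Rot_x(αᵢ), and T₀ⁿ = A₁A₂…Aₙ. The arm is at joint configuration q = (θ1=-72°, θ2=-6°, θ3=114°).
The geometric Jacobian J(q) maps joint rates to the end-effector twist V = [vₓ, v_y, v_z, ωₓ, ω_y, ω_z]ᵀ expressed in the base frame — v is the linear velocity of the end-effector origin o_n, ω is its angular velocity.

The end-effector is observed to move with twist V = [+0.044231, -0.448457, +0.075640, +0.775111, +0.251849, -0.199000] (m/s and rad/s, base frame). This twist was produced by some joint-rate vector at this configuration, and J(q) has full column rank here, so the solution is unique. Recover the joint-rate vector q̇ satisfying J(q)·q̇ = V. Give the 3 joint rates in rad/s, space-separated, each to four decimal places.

o_n = [-0.6110, -0.7085, 0.7346]
J₁: ẑ×o_n = [0.7085, -0.6110, 0.0000], ω = ẑ
J2: z=[-0.9511, -0.3090, 0.0000] o=[0.1761, -0.5421, 0.0000] → [-0.2270, 0.6987, -0.0850, -0.9511, -0.3090, 0.0000]
J3: z=[-0.9511, -0.3090, 0.0000] o=[-0.1076, -0.8016, -0.0167] → [-0.2322, 0.7146, -0.2441, -0.9511, -0.3090, 0.0000]
q̇ = J⁺·V = [-0.1990, -0.7750, -0.0400]

-0.1990 -0.7750 -0.0400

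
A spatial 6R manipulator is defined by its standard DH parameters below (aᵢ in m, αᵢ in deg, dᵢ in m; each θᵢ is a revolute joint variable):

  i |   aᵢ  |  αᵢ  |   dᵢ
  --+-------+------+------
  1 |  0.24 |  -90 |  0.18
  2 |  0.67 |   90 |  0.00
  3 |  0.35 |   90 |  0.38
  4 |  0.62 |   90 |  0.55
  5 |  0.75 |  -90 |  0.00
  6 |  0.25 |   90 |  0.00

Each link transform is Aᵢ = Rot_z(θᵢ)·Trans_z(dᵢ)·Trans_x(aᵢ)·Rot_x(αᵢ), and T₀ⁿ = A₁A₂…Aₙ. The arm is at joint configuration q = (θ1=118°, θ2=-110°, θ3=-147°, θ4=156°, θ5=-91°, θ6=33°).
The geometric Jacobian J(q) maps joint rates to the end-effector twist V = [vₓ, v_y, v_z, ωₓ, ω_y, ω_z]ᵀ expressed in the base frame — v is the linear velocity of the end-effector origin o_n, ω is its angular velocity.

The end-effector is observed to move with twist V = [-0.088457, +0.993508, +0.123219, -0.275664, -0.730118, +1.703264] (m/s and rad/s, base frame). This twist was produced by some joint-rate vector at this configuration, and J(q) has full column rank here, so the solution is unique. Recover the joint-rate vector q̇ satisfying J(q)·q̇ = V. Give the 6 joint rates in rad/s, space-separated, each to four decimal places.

0.4860 0.8300 0.5010 -0.9110 -0.7920 0.7140

o_n = [0.4662, -0.4427, 1.0500]
J₁: ẑ×o_n = [0.4427, 0.4662, -0.0000], ω = ẑ
J2: z=[-0.8829, -0.4695, 0.0000] o=[-0.1127, 0.2119, 0.1800] → [-0.4084, 0.7681, 0.8498, -0.8829, -0.4695, 0.0000]
J3: z=[0.4412, -0.8297, -0.3420] o=[-0.0051, 0.0096, 0.8096] → [-0.3541, -0.2672, 0.1915, 0.4412, -0.8297, -0.3420]
J4: z=[-0.8280, -0.2293, -0.5118] o=[0.2837, -0.1276, 0.4038] → [-0.3094, 0.4416, 0.3028, -0.8280, -0.2293, -0.5118]
J5: z=[0.5438, -0.5510, -0.6330] o=[-0.2565, -0.7512, 0.4824] → [-0.1174, -0.7661, 0.5659, 0.5438, -0.5510, -0.6330]
J6: z=[-0.1224, -0.7983, 0.5897] o=[0.3662, -0.5687, 0.8586] → [-0.2271, 0.0824, 0.0644, -0.1224, -0.7983, 0.5897]
q̇ = J⁺·V = [0.4860, 0.8300, 0.5010, -0.9110, -0.7920, 0.7140]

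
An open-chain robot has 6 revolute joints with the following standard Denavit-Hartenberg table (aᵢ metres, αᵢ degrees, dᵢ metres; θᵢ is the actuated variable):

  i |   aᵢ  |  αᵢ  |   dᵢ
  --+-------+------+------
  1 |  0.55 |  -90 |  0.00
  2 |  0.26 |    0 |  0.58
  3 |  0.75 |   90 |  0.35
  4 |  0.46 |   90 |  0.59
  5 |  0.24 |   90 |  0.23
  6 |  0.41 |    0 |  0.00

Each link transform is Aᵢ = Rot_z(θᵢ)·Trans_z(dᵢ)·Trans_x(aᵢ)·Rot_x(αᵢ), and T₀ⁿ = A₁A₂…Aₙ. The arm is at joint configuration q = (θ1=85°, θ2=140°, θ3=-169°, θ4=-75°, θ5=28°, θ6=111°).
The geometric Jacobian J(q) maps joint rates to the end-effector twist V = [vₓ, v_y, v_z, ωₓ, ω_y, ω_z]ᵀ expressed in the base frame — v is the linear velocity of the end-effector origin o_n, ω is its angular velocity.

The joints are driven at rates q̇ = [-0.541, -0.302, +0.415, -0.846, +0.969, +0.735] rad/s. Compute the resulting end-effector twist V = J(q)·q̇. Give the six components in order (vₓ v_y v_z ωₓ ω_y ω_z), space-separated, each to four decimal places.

-0.5406 -0.1440 -0.3666 0.4679 -0.0567 -2.2590

o_n = [-0.2202, 0.3251, 0.5318]
J₁: ẑ×o_n = [-0.3251, -0.2202, 0.0000], ω = ẑ
J2: z=[-0.9962, 0.0872, 0.0000] o=[0.0479, 0.5479, 0.0000] → [0.0463, 0.5298, 0.2454, -0.9962, 0.0872, 0.0000]
J3: z=[-0.9962, 0.0872, 0.0000] o=[-0.5472, 0.4000, -0.1671] → [0.0609, 0.6963, 0.0462, -0.9962, 0.0872, 0.0000]
J4: z=[-0.0423, -0.4830, 0.8746] o=[-0.8387, 1.0840, 0.1965] → [0.5019, 0.5551, 0.3308, -0.0423, -0.4830, 0.8746]
J5: z=[0.1842, -0.8642, -0.4683] o=[-0.4119, 0.8641, 0.7702] → [-0.0464, -0.0459, 0.0664, 0.1842, -0.8642, -0.4683]
J6: z=[0.4983, 0.4928, -0.7133] o=[-0.1662, 0.6408, 0.7877] → [-0.3513, 0.1660, -0.1308, 0.4983, 0.4928, -0.7133]
V = J·q̇ = [-0.5406, -0.1440, -0.3666, 0.4679, -0.0567, -2.2590]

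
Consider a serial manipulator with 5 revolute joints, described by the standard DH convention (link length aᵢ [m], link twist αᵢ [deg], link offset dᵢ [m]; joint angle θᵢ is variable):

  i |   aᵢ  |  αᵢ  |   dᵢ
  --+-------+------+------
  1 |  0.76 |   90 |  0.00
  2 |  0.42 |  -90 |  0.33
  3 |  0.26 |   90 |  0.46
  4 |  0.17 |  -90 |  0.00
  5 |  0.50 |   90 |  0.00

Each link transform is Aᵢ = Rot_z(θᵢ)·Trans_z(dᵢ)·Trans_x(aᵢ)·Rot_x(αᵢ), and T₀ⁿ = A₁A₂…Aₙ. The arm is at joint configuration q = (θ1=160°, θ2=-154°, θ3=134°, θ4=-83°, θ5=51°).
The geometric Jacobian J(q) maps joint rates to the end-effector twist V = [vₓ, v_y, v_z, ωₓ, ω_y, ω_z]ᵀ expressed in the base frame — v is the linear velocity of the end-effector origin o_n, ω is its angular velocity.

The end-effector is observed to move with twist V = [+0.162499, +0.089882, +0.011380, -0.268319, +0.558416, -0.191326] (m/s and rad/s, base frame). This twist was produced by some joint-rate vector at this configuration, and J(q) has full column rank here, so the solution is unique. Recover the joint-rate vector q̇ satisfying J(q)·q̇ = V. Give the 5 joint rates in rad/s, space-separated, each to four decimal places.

o_n = [-0.6474, 0.6298, 0.0545]
J₁: ẑ×o_n = [-0.6298, -0.6474, 0.0000], ω = ẑ
J2: z=[0.3420, 0.9397, 0.0000] o=[-0.7142, 0.2599, 0.0000] → [0.0512, -0.0186, 0.0637, 0.3420, 0.9397, 0.0000]
J3: z=[-0.4119, 0.1499, -0.8988] o=[-0.2466, 0.4409, -0.1841] → [0.2055, 0.4585, -0.0177, -0.4119, 0.1499, -0.8988]
J4: z=[0.3700, -0.8739, -0.3153] o=[-0.6526, 0.3897, -0.5184] → [-0.4249, -0.2136, 0.0934, 0.3700, -0.8739, -0.3153]
J5: z=[-0.8767, -0.4407, 0.1927] o=[-0.6003, 0.3548, -0.3604] → [-0.2359, 0.3547, -0.2618, -0.8767, -0.4407, 0.1927]
q̇ = J⁺·V = [0.4010, -0.0900, 0.7610, -0.4630, -0.2820]

0.4010 -0.0900 0.7610 -0.4630 -0.2820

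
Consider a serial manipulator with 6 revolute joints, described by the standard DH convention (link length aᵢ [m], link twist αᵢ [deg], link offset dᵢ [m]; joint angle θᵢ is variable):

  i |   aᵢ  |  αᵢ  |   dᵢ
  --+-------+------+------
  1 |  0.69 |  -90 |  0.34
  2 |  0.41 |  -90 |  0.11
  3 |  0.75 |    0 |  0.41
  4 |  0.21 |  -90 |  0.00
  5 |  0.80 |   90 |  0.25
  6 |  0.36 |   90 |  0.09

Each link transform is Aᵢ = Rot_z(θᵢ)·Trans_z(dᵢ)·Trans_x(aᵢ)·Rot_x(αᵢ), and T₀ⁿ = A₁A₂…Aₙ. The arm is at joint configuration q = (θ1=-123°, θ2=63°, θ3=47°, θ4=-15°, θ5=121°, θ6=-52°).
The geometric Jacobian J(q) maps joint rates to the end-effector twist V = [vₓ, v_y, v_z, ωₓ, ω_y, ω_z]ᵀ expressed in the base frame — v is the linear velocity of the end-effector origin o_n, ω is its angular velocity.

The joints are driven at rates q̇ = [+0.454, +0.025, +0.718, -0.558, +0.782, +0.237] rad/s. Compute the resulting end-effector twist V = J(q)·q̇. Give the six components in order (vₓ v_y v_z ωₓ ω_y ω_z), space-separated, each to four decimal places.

o_n = [-1.0440, -1.0875, -0.0839]
J₁: ẑ×o_n = [1.0875, -1.0440, 0.0000], ω = ẑ
J2: z=[0.8387, -0.5446, 0.0000] o=[-0.3758, -0.5787, 0.3400] → [0.2309, 0.3555, -0.7907, 0.8387, -0.5446, 0.0000]
J3: z=[0.4853, 0.7473, -0.4540] o=[-0.3849, -0.7947, -0.0253] → [-0.1767, 0.3276, 0.3504, 0.4853, 0.7473, -0.4540]
J4: z=[0.4853, 0.7473, -0.4540] o=[-0.7725, -0.3843, -0.6672] → [0.1167, -0.1598, -0.1383, 0.4853, 0.7473, -0.4540]
J5: z=[-0.5802, 0.6636, 0.4722] o=[-0.9098, -0.3915, -0.8259] → [0.8210, 0.3672, 0.4929, -0.5802, 0.6636, 0.4722]
J6: z=[-0.8106, -0.4143, -0.4139] o=[-1.1181, -0.7239, -0.0852] → [-0.1510, -0.0296, 0.3254, -0.8106, -0.4143, -0.4139]
V = J·q̇ = [0.9138, 0.1394, 0.7716, -0.5472, 0.5267, 0.6525]

0.9138 0.1394 0.7716 -0.5472 0.5267 0.6525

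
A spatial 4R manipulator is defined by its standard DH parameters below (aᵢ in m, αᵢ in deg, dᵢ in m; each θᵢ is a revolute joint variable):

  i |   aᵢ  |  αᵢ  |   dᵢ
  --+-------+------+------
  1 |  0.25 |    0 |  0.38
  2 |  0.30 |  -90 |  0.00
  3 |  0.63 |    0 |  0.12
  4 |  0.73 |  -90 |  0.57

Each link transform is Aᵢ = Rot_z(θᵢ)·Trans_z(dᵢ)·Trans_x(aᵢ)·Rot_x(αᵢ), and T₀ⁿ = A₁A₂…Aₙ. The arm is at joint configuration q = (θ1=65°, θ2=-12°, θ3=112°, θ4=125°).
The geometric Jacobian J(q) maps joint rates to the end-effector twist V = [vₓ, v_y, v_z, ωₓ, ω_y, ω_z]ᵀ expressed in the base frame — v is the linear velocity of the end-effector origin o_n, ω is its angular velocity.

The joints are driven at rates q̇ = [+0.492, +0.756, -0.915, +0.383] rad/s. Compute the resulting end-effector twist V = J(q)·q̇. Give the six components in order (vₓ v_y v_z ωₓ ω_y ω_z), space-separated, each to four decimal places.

o_n = [-0.6462, 0.3754, 0.4081]
J₁: ẑ×o_n = [-0.3754, -0.6462, 0.0000], ω = ẑ
J2: z=[0.0000, 0.0000, 1.0000] o=[0.1057, 0.2266, 0.3800] → [-0.1488, -0.7518, 0.0000, 0.0000, 0.0000, 1.0000]
J3: z=[-0.7986, 0.6018, 0.0000] o=[0.2862, 0.4662, 0.3800] → [0.0169, 0.0224, 0.6336, -0.7986, 0.6018, 0.0000]
J4: z=[-0.7986, 0.6018, 0.0000] o=[0.0483, 0.3499, -0.2041] → [0.3684, 0.4889, 0.3976, -0.7986, 0.6018, 0.0000]
V = J·q̇ = [-0.1716, -0.7196, -0.4275, 0.4249, -0.3202, 1.2480]

-0.1716 -0.7196 -0.4275 0.4249 -0.3202 1.2480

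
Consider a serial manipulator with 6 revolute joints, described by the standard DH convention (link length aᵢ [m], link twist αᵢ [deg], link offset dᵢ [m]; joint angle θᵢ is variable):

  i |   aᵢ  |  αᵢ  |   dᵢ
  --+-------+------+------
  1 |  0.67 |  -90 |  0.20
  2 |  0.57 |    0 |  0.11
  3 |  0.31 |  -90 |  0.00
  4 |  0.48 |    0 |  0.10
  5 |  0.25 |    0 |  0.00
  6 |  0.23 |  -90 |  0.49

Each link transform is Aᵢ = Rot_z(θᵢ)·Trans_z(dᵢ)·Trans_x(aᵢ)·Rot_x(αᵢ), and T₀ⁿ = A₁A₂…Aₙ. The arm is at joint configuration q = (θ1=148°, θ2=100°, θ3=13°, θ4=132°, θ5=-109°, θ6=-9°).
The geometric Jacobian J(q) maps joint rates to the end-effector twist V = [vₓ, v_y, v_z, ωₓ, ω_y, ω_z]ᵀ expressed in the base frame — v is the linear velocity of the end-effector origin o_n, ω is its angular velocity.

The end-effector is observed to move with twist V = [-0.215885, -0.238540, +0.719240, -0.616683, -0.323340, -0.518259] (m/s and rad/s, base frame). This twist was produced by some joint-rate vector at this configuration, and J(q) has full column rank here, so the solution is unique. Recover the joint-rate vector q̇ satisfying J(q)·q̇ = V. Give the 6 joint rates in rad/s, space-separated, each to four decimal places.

-0.3690 -0.3110 0.9120 0.9010 -0.4170 -0.8660

o_n = [0.3348, 0.2625, -0.5378]
J₁: ẑ×o_n = [-0.2625, 0.3348, 0.0000], ω = ẑ
J2: z=[-0.5299, -0.8480, 0.0000] o=[-0.5682, 0.3550, 0.2000] → [0.6257, -0.3910, 0.8148, -0.5299, -0.8480, 0.0000]
J3: z=[-0.5299, -0.8480, 0.0000] o=[-0.5425, 0.2093, -0.3613] → [0.1496, -0.0935, 0.7158, -0.5299, -0.8480, 0.0000]
J4: z=[0.7806, -0.4878, 0.3907] o=[-0.4398, 0.1451, -0.6467] → [-0.0990, 0.2176, 0.4695, 0.7806, -0.4878, 0.3907]
J5: z=[0.7806, -0.4878, 0.3907] o=[-0.2792, 0.4654, -0.3120] → [0.1894, 0.4162, 0.1411, 0.7806, -0.4878, 0.3907]
J6: z=[0.7806, -0.4878, 0.3907] o=[-0.1511, 0.5005, -0.5238] → [0.0998, 0.2008, 0.0512, 0.7806, -0.4878, 0.3907]
q̇ = J⁺·V = [-0.3690, -0.3110, 0.9120, 0.9010, -0.4170, -0.8660]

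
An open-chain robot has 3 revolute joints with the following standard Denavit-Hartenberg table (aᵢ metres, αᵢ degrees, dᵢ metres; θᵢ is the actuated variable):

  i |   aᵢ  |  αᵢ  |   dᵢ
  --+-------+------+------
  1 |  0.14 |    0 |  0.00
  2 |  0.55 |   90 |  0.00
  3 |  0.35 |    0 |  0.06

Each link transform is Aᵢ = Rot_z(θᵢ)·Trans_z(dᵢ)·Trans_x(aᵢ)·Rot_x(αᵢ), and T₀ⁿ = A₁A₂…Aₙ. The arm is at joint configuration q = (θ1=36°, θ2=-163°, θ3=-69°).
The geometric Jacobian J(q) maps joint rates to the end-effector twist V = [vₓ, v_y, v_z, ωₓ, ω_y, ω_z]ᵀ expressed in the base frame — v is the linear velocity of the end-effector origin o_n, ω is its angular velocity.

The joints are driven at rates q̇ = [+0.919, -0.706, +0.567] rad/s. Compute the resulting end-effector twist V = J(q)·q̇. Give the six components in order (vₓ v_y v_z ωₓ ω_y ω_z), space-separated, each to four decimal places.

-0.0799 -0.1407 0.0711 -0.4528 0.3412 0.2130

o_n = [-0.3411, -0.4210, -0.3268]
J₁: ẑ×o_n = [0.4210, -0.3411, 0.0000], ω = ẑ
J2: z=[0.0000, 0.0000, 1.0000] o=[0.1133, 0.0823, 0.0000] → [0.5033, -0.4544, 0.0000, 0.0000, 0.0000, 1.0000]
J3: z=[-0.7986, 0.6018, 0.0000] o=[-0.2177, -0.3570, 0.0000] → [-0.1966, -0.2610, 0.1254, -0.7986, 0.6018, 0.0000]
V = J·q̇ = [-0.0799, -0.1407, 0.0711, -0.4528, 0.3412, 0.2130]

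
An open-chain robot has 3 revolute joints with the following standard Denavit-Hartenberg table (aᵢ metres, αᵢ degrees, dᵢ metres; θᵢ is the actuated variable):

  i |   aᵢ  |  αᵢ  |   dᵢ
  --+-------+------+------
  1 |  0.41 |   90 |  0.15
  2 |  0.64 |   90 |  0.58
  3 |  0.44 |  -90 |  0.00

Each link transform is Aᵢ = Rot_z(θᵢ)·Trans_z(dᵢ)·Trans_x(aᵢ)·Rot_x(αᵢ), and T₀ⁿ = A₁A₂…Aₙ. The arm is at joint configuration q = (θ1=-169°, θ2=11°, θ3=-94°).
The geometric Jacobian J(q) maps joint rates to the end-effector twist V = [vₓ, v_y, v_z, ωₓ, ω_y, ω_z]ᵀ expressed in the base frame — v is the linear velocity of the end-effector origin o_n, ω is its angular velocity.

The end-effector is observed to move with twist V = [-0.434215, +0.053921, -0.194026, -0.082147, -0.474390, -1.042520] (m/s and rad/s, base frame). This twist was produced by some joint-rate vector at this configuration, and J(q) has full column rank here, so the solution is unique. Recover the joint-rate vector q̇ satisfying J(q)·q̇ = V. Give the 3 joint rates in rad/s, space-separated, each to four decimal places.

-0.1620 -0.4500 0.8970

o_n = [-1.0165, -0.0539, 0.2663]
J₁: ẑ×o_n = [0.0539, -1.0165, 0.0000], ω = ẑ
J2: z=[-0.1908, 0.9816, 0.0000] o=[-0.4025, -0.0782, 0.1500] → [0.1141, 0.0222, 0.5981, -0.1908, 0.9816, 0.0000]
J3: z=[-0.1873, -0.0364, -0.9816] o=[-1.1298, 0.3712, 0.2721] → [-0.4171, -0.1123, 0.0838, -0.1873, -0.0364, -0.9816]
q̇ = J⁺·V = [-0.1620, -0.4500, 0.8970]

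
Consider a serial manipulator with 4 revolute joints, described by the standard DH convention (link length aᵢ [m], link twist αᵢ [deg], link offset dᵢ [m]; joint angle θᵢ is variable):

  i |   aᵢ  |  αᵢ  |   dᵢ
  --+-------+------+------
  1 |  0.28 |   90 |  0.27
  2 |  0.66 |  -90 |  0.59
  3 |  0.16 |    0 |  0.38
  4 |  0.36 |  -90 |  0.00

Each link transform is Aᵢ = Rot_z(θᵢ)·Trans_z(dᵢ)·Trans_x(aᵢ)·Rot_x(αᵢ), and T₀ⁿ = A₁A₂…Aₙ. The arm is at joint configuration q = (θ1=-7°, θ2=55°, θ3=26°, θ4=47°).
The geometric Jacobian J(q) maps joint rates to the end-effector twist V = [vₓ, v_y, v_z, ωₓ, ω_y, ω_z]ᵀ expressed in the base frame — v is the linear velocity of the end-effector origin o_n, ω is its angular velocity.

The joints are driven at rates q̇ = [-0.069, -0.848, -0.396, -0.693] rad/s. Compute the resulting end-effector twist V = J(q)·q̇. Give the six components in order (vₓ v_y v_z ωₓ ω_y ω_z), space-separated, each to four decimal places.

o_n = [0.4651, -0.2340, 1.2326]
J₁: ẑ×o_n = [0.2340, 0.4651, -0.0000], ω = ẑ
J2: z=[-0.1219, -0.9925, 0.0000] o=[0.2779, -0.0341, 0.2700] → [-0.9554, 0.1173, 0.2101, -0.1219, -0.9925, 0.0000]
J3: z=[-0.8130, 0.0998, 0.5736] o=[0.5817, -0.6659, 0.8106] → [-0.2056, 0.2762, -0.3395, -0.8130, 0.0998, 0.5736]
J4: z=[-0.8130, 0.0998, 0.5736] o=[0.3632, -0.5684, 1.1464] → [-0.1832, 0.1285, -0.2820, -0.8130, 0.0998, 0.5736]
V = J·q̇ = [1.0024, -0.3300, 0.1517, 0.9888, 0.7330, -0.6936]

1.0024 -0.3300 0.1517 0.9888 0.7330 -0.6936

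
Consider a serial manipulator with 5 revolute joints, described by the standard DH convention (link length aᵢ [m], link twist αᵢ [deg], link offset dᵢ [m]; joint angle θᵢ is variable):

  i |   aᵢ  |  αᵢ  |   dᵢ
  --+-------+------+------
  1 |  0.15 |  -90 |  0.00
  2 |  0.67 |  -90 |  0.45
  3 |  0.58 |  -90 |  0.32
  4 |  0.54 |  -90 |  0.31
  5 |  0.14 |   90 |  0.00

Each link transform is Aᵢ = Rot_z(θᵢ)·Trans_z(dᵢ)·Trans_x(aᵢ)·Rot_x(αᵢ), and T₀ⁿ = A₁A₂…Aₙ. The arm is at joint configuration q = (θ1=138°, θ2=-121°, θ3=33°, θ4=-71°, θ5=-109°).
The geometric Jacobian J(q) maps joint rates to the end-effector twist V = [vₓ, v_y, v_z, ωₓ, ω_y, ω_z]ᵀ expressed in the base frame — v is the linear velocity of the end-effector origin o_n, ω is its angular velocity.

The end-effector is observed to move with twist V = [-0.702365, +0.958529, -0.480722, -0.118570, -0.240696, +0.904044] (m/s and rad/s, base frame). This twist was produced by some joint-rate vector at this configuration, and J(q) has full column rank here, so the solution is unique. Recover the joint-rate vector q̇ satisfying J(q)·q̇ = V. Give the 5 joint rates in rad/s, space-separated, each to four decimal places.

o_n = [0.0062, 0.4312, 1.3060]
J₁: ẑ×o_n = [-0.4312, 0.0062, 0.0000], ω = ẑ
J2: z=[-0.6691, -0.7431, 0.0000] o=[-0.1115, 0.1004, 0.0000] → [-0.9706, 0.8739, -0.1340, -0.6691, -0.7431, 0.0000]
J3: z=[-0.6370, 0.5736, 0.5150] o=[-0.1561, -0.4649, 0.5743] → [-0.0419, 0.5497, -0.6639, -0.6370, 0.5736, 0.5150]
J4: z=[0.3527, 0.8110, -0.4668] o=[0.0376, -0.2143, 1.1561] → [0.4230, -0.0382, 0.2532, 0.3527, 0.8110, -0.4668]
J5: z=[0.8555, -0.0773, 0.5120] o=[-0.0578, 0.3503, 1.4007] → [-0.0341, 0.1137, 0.0742, 0.8555, -0.0773, 0.5120]
q̇ = J⁺·V = [0.0650, 0.5720, 0.6470, -0.1490, 0.8520]

0.0650 0.5720 0.6470 -0.1490 0.8520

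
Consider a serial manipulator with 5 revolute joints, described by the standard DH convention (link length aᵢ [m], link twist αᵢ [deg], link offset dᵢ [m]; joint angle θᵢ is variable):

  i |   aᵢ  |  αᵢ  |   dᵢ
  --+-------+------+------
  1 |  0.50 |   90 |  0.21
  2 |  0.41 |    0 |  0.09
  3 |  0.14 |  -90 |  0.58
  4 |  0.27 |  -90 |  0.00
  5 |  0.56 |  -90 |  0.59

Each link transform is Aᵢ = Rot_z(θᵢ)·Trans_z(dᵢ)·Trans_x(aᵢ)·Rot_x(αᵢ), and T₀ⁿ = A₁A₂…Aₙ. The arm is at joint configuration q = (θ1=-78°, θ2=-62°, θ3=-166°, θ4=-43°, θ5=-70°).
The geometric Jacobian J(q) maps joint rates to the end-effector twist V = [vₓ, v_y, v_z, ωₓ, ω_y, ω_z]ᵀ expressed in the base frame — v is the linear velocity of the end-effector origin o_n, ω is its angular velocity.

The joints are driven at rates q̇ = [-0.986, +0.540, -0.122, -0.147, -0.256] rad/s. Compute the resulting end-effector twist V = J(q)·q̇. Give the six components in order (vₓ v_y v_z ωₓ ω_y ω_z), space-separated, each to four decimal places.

0.1654 0.5036 -0.3989 -0.5450 -0.3470 -1.0174

o_n = [-0.6009, 0.1661, 0.1498]
J₁: ẑ×o_n = [-0.1661, -0.6009, 0.0000], ω = ẑ
J2: z=[-0.9781, -0.2079, 0.0000] o=[0.1040, -0.4891, 0.2100] → [0.0125, -0.0589, -0.7874, -0.9781, -0.2079, 0.0000]
J3: z=[-0.9781, -0.2079, 0.0000] o=[0.0559, -0.6961, -0.1520] → [-0.0627, 0.2952, -0.9798, -0.9781, -0.2079, 0.0000]
J4: z=[-0.1545, 0.7269, -0.6691] o=[-0.5309, -0.7250, -0.0480] → [0.7400, 0.0774, -0.0868, -0.1545, 0.7269, -0.6691]
J5: z=[0.6205, 0.5984, 0.5068] o=[-0.7384, -0.6341, 0.0988] → [-0.3750, 0.0381, 0.4142, 0.6205, 0.5984, 0.5068]
V = J·q̇ = [0.1654, 0.5036, -0.3989, -0.5450, -0.3470, -1.0174]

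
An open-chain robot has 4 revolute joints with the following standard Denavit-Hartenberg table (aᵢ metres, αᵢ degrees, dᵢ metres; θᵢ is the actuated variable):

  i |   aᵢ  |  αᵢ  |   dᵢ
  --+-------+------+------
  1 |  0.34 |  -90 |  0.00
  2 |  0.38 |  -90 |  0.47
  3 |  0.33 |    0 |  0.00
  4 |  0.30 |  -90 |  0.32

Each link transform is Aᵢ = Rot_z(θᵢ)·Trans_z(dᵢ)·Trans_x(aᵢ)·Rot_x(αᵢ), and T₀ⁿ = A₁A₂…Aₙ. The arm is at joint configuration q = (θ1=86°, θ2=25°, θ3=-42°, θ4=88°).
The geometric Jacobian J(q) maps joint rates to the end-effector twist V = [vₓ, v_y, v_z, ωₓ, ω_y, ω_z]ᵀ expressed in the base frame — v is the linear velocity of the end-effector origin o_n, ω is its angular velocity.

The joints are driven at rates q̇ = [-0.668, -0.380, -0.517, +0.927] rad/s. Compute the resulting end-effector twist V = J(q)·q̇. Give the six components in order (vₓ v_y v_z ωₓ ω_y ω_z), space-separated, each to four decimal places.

o_n = [-0.4069, 0.9911, -0.6423]
J₁: ẑ×o_n = [-0.9911, -0.4069, 0.0000], ω = ẑ
J2: z=[-0.9976, 0.0698, 0.0000] o=[0.0237, 0.3392, 0.0000] → [-0.0448, -0.6408, -0.6203, -0.9976, 0.0698, 0.0000]
J3: z=[-0.0295, -0.4216, -0.9063] o=[-0.4211, 0.7155, -0.1606] → [0.4528, -0.0271, -0.0021, -0.0295, -0.4216, -0.9063]
J4: z=[-0.0295, -0.4216, -0.9063] o=[-0.6259, 0.9526, -0.2642] → [0.1942, -0.2096, 0.0912, -0.0295, -0.4216, -0.9063]
V = J·q̇ = [0.6250, 0.3350, 0.3214, 0.3670, -0.1994, -1.0396]

0.6250 0.3350 0.3214 0.3670 -0.1994 -1.0396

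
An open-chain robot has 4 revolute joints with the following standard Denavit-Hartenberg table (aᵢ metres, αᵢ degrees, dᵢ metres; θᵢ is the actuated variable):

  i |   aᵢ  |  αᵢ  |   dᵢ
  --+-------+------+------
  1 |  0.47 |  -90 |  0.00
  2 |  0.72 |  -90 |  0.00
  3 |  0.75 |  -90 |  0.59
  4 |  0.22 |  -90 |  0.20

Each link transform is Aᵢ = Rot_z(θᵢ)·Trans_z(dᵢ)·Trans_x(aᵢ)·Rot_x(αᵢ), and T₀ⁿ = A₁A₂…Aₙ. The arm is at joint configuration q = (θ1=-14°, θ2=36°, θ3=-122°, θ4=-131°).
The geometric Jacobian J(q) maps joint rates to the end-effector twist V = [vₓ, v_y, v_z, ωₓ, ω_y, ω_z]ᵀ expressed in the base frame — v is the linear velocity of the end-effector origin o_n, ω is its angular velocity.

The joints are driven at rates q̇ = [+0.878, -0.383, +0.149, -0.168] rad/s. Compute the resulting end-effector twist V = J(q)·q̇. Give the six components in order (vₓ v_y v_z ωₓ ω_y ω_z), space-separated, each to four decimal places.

0.0244 0.4322 -0.0373 -0.3110 -0.4089 0.8412

o_n = [0.6211, 0.4837, -0.9459]
J₁: ẑ×o_n = [-0.4837, 0.6211, 0.0000], ω = ẑ
J2: z=[0.2419, 0.9703, 0.0000] o=[0.4560, -0.1137, 0.0000] → [-0.9178, 0.2288, -0.0157, 0.2419, 0.9703, 0.0000]
J3: z=[-0.5703, 0.1422, -0.8090] o=[1.0212, -0.2546, -0.4232] → [0.5230, 0.0256, -0.3642, -0.5703, 0.1422, -0.8090]
J4: z=[0.7939, 0.3482, -0.4985] o=[0.5266, 0.5242, -0.6669] → [-0.1173, 0.1744, -0.0651, 0.7939, 0.3482, -0.4985]
V = J·q̇ = [0.0244, 0.4322, -0.0373, -0.3110, -0.4089, 0.8412]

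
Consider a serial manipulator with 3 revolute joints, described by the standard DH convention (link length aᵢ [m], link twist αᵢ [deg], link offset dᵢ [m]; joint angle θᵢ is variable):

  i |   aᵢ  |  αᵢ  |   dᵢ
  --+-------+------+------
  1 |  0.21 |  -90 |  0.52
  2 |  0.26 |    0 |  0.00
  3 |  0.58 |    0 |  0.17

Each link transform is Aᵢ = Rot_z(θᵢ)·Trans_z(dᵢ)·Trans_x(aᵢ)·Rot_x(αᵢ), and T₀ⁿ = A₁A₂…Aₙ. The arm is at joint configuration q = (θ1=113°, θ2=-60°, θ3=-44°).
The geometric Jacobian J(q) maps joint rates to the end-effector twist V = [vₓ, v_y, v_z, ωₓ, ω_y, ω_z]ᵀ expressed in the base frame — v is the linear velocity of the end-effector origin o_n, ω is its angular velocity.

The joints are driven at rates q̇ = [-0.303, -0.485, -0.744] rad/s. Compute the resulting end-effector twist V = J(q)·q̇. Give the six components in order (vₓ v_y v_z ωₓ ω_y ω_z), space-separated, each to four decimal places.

0.3485 -0.6661 -0.1094 1.1313 0.4802 -0.3030

o_n = [-0.2345, 0.1174, 1.3079]
J₁: ẑ×o_n = [-0.1174, -0.2345, 0.0000], ω = ẑ
J2: z=[-0.9205, -0.3907, 0.0000] o=[-0.0821, 0.1933, 0.5200] → [-0.3079, 0.7253, 0.0103, -0.9205, -0.3907, 0.0000]
J3: z=[-0.9205, -0.3907, 0.0000] o=[-0.1328, 0.3130, 0.7452] → [-0.2199, 0.5180, 0.1403, -0.9205, -0.3907, 0.0000]
V = J·q̇ = [0.3485, -0.6661, -0.1094, 1.1313, 0.4802, -0.3030]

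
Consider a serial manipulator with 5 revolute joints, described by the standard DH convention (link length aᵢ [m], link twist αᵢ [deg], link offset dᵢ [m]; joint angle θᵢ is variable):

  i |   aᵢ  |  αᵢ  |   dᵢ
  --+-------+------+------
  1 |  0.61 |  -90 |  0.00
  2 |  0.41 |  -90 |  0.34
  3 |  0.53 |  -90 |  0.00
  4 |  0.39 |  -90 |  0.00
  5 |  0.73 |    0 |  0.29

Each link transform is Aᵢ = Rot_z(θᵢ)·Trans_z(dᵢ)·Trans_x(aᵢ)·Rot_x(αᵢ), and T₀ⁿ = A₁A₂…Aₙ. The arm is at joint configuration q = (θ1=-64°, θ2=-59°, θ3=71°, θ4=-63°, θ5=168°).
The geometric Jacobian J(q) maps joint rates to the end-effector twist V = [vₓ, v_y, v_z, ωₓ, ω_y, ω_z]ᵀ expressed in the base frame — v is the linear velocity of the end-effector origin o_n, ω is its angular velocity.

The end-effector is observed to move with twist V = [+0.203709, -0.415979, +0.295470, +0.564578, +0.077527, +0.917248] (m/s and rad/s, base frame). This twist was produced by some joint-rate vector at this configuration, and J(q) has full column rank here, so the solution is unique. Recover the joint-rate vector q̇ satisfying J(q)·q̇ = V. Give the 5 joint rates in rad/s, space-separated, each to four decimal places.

o_n = [0.0866, -0.6724, 0.8699]
J₁: ẑ×o_n = [0.6724, 0.0866, -0.0000], ω = ẑ
J2: z=[0.8988, 0.4384, 0.0000] o=[0.2674, -0.5483, 0.0000] → [0.3813, -0.7819, -0.0323, 0.8988, 0.4384, 0.0000]
J3: z=[0.3758, -0.7704, -0.5150] o=[0.6656, -0.5890, 0.3514] → [-0.4424, 0.1034, -0.4774, 0.3758, -0.7704, -0.5150]
J4: z=[-0.5061, 0.2950, -0.8105] o=[0.2541, -0.8886, 0.4993] → [0.2845, 0.3233, -0.0600, -0.5061, 0.2950, -0.8105]
J5: z=[-0.8623, -0.1538, 0.4825] o=[0.2472, -1.2564, 0.3698] → [-0.3587, 0.3538, -0.5283, -0.8623, -0.1538, 0.4825]
q̇ = J⁺·V = [0.2580, 0.1080, -0.2870, -0.7620, -0.2200]

0.2580 0.1080 -0.2870 -0.7620 -0.2200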